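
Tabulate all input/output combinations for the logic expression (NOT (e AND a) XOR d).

a | e | d | Output
------------------
0 | 0 | 0 | 1
0 | 0 | 1 | 0
0 | 1 | 0 | 1
0 | 1 | 1 | 0
1 | 0 | 0 | 1
1 | 0 | 1 | 0
1 | 1 | 0 | 0
1 | 1 | 1 | 1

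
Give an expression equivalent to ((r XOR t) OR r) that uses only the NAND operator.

((((r NAND (r NAND t)) NAND (t NAND (r NAND t))) NAND ((r NAND (r NAND t)) NAND (t NAND (r NAND t)))) NAND (r NAND r))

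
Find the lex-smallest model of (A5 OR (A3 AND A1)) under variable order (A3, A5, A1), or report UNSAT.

A3=0, A5=1, A1=0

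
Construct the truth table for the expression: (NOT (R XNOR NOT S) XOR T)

T | R | S | Output
------------------
0 | 0 | 0 | 1
0 | 0 | 1 | 0
0 | 1 | 0 | 0
0 | 1 | 1 | 1
1 | 0 | 0 | 0
1 | 0 | 1 | 1
1 | 1 | 0 | 1
1 | 1 | 1 | 0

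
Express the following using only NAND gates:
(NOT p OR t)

(((p NAND p) NAND (p NAND p)) NAND (t NAND t))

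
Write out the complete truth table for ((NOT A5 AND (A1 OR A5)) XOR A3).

A1 | A3 | A5 | Output
---------------------
0 | 0 | 0 | 0
0 | 0 | 1 | 0
0 | 1 | 0 | 1
0 | 1 | 1 | 1
1 | 0 | 0 | 1
1 | 0 | 1 | 0
1 | 1 | 0 | 0
1 | 1 | 1 | 1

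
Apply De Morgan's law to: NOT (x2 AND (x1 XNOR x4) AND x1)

NOT x2 OR NOT (x1 XNOR x4) OR NOT x1
De Morgan's: NOT(AND of terms) = OR of negations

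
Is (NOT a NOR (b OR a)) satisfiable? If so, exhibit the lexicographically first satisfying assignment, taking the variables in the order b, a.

UNSATISFIABLE - no assignment makes this expression true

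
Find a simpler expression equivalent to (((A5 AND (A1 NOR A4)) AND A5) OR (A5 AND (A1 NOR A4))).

By absorption (E OR (E AND v) = E):
= (A5 AND (A1 NOR A4))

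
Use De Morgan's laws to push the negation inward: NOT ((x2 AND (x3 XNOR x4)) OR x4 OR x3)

NOT (x2 AND (x3 XNOR x4)) AND NOT x4 AND NOT x3
De Morgan's: NOT(OR of terms) = AND of negations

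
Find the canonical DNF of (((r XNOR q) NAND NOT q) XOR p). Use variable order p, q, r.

(NOT p AND NOT q AND r) OR (NOT p AND q AND NOT r) OR (NOT p AND q AND r) OR (p AND NOT q AND NOT r)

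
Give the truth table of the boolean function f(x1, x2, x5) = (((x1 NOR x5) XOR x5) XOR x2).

x1 | x2 | x5 | Output
---------------------
0 | 0 | 0 | 1
0 | 0 | 1 | 1
0 | 1 | 0 | 0
0 | 1 | 1 | 0
1 | 0 | 0 | 0
1 | 0 | 1 | 1
1 | 1 | 0 | 1
1 | 1 | 1 | 0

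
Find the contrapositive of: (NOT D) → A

Contrapositive: NOT A → D
Note: A statement and its contrapositive are logically equivalent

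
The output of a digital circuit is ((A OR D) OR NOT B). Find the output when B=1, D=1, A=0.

Substituting: ((0 OR 1) OR NOT 1)
= 1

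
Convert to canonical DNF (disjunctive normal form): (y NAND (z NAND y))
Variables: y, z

(NOT y AND NOT z) OR (NOT y AND z) OR (y AND z)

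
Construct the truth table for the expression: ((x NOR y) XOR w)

w | x | y | Output
------------------
0 | 0 | 0 | 1
0 | 0 | 1 | 0
0 | 1 | 0 | 0
0 | 1 | 1 | 0
1 | 0 | 0 | 0
1 | 0 | 1 | 1
1 | 1 | 0 | 1
1 | 1 | 1 | 1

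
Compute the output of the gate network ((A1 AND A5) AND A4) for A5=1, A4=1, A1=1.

Substituting: ((1 AND 1) AND 1)
= 1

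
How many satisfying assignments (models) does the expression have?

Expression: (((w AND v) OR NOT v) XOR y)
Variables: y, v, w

Satisfying assignments: (0,0,0), (0,0,1), (0,1,1), (1,1,0)
Count: 4 out of 8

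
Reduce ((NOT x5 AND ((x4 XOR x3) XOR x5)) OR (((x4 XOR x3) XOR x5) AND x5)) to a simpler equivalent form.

By distribution ((E AND v) OR (E AND NOT v) = E):
= ((x4 XOR x3) XOR x5)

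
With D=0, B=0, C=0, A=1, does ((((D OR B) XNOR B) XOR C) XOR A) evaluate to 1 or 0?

Substituting: ((((0 OR 0) XNOR 0) XOR 0) XOR 1)
= 0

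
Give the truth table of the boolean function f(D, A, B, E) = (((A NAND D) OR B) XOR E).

D | A | B | E | Output
----------------------
0 | 0 | 0 | 0 | 1
0 | 0 | 0 | 1 | 0
0 | 0 | 1 | 0 | 1
0 | 0 | 1 | 1 | 0
0 | 1 | 0 | 0 | 1
0 | 1 | 0 | 1 | 0
0 | 1 | 1 | 0 | 1
0 | 1 | 1 | 1 | 0
1 | 0 | 0 | 0 | 1
1 | 0 | 0 | 1 | 0
1 | 0 | 1 | 0 | 1
1 | 0 | 1 | 1 | 0
1 | 1 | 0 | 0 | 0
1 | 1 | 0 | 1 | 1
1 | 1 | 1 | 0 | 1
1 | 1 | 1 | 1 | 0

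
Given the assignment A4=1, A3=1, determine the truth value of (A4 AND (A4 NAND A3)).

Substituting: (1 AND (1 NAND 1))
= 0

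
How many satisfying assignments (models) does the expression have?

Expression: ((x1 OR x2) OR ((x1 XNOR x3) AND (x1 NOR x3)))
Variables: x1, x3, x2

Satisfying assignments: (0,0,0), (0,0,1), (0,1,1), (1,0,0), (1,0,1), (1,1,0), (1,1,1)
Count: 7 out of 8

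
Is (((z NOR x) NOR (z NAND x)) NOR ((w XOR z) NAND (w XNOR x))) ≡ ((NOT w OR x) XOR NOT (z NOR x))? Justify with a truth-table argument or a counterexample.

No. Counterexample: with x=0, z=0, w=0, Expression 1 = 0 but Expression 2 = 1.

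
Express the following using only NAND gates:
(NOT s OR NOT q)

(((s NAND s) NAND (s NAND s)) NAND ((q NAND q) NAND (q NAND q)))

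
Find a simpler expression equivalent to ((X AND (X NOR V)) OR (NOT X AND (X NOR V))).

By distribution ((E AND v) OR (E AND NOT v) = E):
= (X NOR V)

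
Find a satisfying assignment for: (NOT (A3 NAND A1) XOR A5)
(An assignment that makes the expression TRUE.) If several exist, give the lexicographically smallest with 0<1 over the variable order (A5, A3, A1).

A5=0, A3=1, A1=1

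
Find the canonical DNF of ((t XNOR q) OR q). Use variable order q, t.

(NOT q AND NOT t) OR (q AND NOT t) OR (q AND t)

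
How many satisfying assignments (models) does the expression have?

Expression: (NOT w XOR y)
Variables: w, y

Satisfying assignments: (0,0), (1,1)
Count: 2 out of 4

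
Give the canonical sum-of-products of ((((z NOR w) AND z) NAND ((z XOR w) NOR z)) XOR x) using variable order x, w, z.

Σm(0, 1, 2, 3) = (NOT x AND NOT w AND NOT z) OR (NOT x AND NOT w AND z) OR (NOT x AND w AND NOT z) OR (NOT x AND w AND z)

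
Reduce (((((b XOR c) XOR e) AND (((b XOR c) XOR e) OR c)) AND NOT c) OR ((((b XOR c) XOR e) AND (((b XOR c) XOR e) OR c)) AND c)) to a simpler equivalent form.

By distribution ((E AND v) OR (E AND NOT v) = E) then absorption (E AND (E OR v) = E):
= ((b XOR c) XOR e)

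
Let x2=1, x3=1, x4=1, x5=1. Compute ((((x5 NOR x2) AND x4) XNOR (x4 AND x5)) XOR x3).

Substituting: ((((1 NOR 1) AND 1) XNOR (1 AND 1)) XOR 1)
= 1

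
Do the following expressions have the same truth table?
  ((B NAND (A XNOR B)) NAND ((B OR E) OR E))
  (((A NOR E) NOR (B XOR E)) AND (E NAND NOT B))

No. Counterexample: with A=0, E=0, B=0, Expression 1 = 1 but Expression 2 = 0.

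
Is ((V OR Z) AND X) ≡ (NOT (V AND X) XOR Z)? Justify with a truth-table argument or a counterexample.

No. Counterexample: with Z=0, X=0, V=0, Expression 1 = 0 but Expression 2 = 1.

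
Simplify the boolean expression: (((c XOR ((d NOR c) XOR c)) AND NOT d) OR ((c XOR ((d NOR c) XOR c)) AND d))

By distribution ((E AND v) OR (E AND NOT v) = E) then XOR self-cancellation ((E XOR v) XOR v = E):
= (d NOR c)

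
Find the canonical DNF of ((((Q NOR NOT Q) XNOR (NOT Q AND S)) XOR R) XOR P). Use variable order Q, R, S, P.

(NOT Q AND NOT R AND NOT S AND NOT P) OR (NOT Q AND NOT R AND S AND P) OR (NOT Q AND R AND NOT S AND P) OR (NOT Q AND R AND S AND NOT P) OR (Q AND NOT R AND NOT S AND NOT P) OR (Q AND NOT R AND S AND NOT P) OR (Q AND R AND NOT S AND P) OR (Q AND R AND S AND P)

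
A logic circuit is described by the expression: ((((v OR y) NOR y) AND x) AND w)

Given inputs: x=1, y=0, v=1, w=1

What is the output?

Substituting: ((((1 OR 0) NOR 0) AND 1) AND 1)
= 0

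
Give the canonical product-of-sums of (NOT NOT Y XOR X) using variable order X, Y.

ΠM(0, 3) = (X OR Y) AND (NOT X OR NOT Y)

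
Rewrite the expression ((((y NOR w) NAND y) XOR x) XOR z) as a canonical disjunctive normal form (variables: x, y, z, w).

(NOT x AND NOT y AND NOT z AND NOT w) OR (NOT x AND NOT y AND NOT z AND w) OR (NOT x AND y AND NOT z AND NOT w) OR (NOT x AND y AND NOT z AND w) OR (x AND NOT y AND z AND NOT w) OR (x AND NOT y AND z AND w) OR (x AND y AND z AND NOT w) OR (x AND y AND z AND w)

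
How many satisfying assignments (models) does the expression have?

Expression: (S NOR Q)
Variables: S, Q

Satisfying assignments: (0,0)
Count: 1 out of 4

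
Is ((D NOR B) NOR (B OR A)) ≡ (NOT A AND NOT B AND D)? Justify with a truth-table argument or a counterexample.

Yes, they are equivalent — the two output columns agree on all 8 assignments:
A | B | D | Expression 1 | Expression 2
---------------------------------------
0 | 0 | 0 | 0 | 0
0 | 0 | 1 | 1 | 1
0 | 1 | 0 | 0 | 0
0 | 1 | 1 | 0 | 0
1 | 0 | 0 | 0 | 0
1 | 0 | 1 | 0 | 0
1 | 1 | 0 | 0 | 0
1 | 1 | 1 | 0 | 0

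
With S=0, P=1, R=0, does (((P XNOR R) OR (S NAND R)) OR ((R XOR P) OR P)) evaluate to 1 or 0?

Substituting: (((1 XNOR 0) OR (0 NAND 0)) OR ((0 XOR 1) OR 1))
= 1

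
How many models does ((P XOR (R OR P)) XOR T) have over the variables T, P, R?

Satisfying assignments: (0,0,1), (1,0,0), (1,1,0), (1,1,1)
Count: 4 out of 8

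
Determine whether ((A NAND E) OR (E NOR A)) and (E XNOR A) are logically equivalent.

No. Counterexample: with A=0, E=1, Expression 1 = 1 but Expression 2 = 0.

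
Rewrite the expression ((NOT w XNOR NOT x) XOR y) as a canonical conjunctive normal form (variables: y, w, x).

(y OR w OR NOT x) AND (y OR NOT w OR x) AND (NOT y OR w OR x) AND (NOT y OR NOT w OR NOT x)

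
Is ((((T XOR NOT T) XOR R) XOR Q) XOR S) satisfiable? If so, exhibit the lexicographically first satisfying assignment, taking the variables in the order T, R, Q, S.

T=0, R=0, Q=0, S=0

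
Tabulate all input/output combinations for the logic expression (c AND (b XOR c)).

c | b | Output
--------------
0 | 0 | 0
0 | 1 | 0
1 | 0 | 1
1 | 1 | 0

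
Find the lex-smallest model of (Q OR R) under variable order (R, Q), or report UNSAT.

R=0, Q=1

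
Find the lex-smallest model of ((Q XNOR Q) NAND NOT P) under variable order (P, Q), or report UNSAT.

P=1, Q=0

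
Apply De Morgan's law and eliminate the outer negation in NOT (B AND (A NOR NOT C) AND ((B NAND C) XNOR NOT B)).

NOT B OR NOT (A NOR NOT C) OR NOT ((B NAND C) XNOR NOT B)
De Morgan's: NOT(AND of terms) = OR of negations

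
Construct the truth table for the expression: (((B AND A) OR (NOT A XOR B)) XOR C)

C | A | B | Output
------------------
0 | 0 | 0 | 1
0 | 0 | 1 | 0
0 | 1 | 0 | 0
0 | 1 | 1 | 1
1 | 0 | 0 | 0
1 | 0 | 1 | 1
1 | 1 | 0 | 1
1 | 1 | 1 | 0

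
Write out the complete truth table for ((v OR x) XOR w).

v | w | x | Output
------------------
0 | 0 | 0 | 0
0 | 0 | 1 | 1
0 | 1 | 0 | 1
0 | 1 | 1 | 0
1 | 0 | 0 | 1
1 | 0 | 1 | 1
1 | 1 | 0 | 0
1 | 1 | 1 | 0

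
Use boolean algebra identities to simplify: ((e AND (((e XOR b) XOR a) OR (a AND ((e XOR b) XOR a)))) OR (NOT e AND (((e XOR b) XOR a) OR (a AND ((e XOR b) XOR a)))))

By distribution ((E AND v) OR (E AND NOT v) = E) then absorption (E OR (E AND v) = E):
= ((e XOR b) XOR a)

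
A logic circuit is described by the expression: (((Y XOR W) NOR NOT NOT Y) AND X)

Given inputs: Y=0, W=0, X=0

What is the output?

Substituting: (((0 XOR 0) NOR NOT NOT 0) AND 0)
= 0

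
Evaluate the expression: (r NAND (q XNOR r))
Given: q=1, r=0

Substituting: (0 NAND (1 XNOR 0))
= 1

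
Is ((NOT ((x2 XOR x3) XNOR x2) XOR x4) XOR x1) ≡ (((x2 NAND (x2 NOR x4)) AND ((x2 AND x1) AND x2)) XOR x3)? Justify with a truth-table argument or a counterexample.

No. Counterexample: with x3=0, x4=0, x1=1, x2=0, Expression 1 = 1 but Expression 2 = 0.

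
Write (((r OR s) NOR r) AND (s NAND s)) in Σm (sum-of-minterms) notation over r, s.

Σm(0) = (NOT r AND NOT s)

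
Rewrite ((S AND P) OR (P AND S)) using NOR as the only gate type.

((((S NOR S) NOR (P NOR P)) NOR ((P NOR P) NOR (S NOR S))) NOR (((S NOR S) NOR (P NOR P)) NOR ((P NOR P) NOR (S NOR S))))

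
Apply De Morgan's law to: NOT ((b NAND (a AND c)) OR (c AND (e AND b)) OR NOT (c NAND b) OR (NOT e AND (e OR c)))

NOT (b NAND (a AND c)) AND NOT (c AND (e AND b)) AND (c NAND b) AND NOT (NOT e AND (e OR c))
De Morgan's: NOT(OR of terms) = AND of negations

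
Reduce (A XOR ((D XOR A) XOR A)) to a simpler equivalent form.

By XOR self-cancellation ((E XOR v) XOR v = E):
= (D XOR A)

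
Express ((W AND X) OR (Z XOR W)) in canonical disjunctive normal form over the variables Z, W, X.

(NOT Z AND W AND NOT X) OR (NOT Z AND W AND X) OR (Z AND NOT W AND NOT X) OR (Z AND NOT W AND X) OR (Z AND W AND X)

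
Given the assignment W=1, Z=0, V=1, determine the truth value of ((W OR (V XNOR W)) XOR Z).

Substituting: ((1 OR (1 XNOR 1)) XOR 0)
= 1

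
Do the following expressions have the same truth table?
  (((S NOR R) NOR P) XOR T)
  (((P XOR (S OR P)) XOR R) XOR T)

No. Counterexample: with P=0, R=1, S=1, T=0, Expression 1 = 1 but Expression 2 = 0.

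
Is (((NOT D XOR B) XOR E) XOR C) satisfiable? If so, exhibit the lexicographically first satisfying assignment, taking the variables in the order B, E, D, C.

B=0, E=0, D=0, C=0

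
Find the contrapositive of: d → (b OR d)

Contrapositive: NOT (b OR d) → NOT d
Note: A statement and its contrapositive are logically equivalent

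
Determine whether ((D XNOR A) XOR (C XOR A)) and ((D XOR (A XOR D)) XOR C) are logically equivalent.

No. Counterexample: with C=0, D=0, A=0, Expression 1 = 1 but Expression 2 = 0.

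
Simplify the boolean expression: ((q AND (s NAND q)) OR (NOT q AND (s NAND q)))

By distribution ((E AND v) OR (E AND NOT v) = E):
= (s NAND q)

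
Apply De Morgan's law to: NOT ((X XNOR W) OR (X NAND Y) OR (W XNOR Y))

NOT (X XNOR W) AND NOT (X NAND Y) AND NOT (W XNOR Y)
De Morgan's: NOT(OR of terms) = AND of negations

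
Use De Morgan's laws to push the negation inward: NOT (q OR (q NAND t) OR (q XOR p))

NOT q AND NOT (q NAND t) AND NOT (q XOR p)
De Morgan's: NOT(OR of terms) = AND of negations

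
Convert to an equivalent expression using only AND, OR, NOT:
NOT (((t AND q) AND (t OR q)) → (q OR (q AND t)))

((t AND q) AND (t OR q)) AND NOT (q OR (q AND t))
(Negated implication: NOT(A → B) = A AND NOT B)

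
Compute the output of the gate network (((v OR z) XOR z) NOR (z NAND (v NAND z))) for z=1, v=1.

Substituting: (((1 OR 1) XOR 1) NOR (1 NAND (1 NAND 1)))
= 0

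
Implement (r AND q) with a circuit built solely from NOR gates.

((r NOR r) NOR (q NOR q))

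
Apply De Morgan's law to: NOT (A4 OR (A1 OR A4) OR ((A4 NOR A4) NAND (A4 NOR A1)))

NOT A4 AND NOT (A1 OR A4) AND NOT ((A4 NOR A4) NAND (A4 NOR A1))
De Morgan's: NOT(OR of terms) = AND of negations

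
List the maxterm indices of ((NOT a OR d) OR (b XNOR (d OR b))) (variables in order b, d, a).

ΠM() = TRUE (no maxterms)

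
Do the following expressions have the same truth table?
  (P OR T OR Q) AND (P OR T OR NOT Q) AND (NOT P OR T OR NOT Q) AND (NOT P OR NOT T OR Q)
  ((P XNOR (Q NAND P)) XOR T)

Yes, they are equivalent — the two output columns agree on all 8 assignments:
P | T | Q | Expression 1 | Expression 2
---------------------------------------
0 | 0 | 0 | 0 | 0
0 | 0 | 1 | 0 | 0
0 | 1 | 0 | 1 | 1
0 | 1 | 1 | 1 | 1
1 | 0 | 0 | 1 | 1
1 | 0 | 1 | 0 | 0
1 | 1 | 0 | 0 | 0
1 | 1 | 1 | 1 | 1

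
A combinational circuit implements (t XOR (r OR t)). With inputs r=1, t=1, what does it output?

Substituting: (1 XOR (1 OR 1))
= 0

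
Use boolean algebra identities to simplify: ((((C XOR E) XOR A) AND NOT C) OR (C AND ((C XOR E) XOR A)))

By distribution ((E AND v) OR (E AND NOT v) = E):
= ((C XOR E) XOR A)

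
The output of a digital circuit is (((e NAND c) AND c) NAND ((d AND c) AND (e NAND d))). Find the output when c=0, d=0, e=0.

Substituting: (((0 NAND 0) AND 0) NAND ((0 AND 0) AND (0 NAND 0)))
= 1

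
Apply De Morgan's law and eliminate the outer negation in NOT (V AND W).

NOT V OR NOT W
De Morgan's: NOT(AND of terms) = OR of negations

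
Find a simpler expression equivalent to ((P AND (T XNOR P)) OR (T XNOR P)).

By absorption (E OR (E AND v) = E):
= (T XNOR P)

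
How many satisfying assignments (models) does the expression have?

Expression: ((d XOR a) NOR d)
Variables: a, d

Satisfying assignments: (0,0)
Count: 1 out of 4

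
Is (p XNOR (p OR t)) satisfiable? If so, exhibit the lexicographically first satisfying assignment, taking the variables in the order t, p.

t=0, p=0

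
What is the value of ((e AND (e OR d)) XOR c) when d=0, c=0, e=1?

Substituting: ((1 AND (1 OR 0)) XOR 0)
= 1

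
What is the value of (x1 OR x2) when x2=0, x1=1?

Substituting: (1 OR 0)
= 1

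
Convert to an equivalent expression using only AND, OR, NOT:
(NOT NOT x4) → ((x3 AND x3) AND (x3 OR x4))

NOT x4 OR ((x3 AND x3) AND (x3 OR x4))
(Implication elimination: A → B = NOT A OR B)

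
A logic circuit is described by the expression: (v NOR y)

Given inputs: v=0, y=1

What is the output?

Substituting: (0 NOR 1)
= 0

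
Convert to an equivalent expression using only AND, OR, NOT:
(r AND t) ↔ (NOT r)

((r AND t) AND (NOT r)) OR (NOT (r AND t) AND r)
(Biconditional = both true or both false)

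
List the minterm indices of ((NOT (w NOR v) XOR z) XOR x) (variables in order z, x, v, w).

Σm(1, 2, 3, 4, 8, 13, 14, 15) = (NOT z AND NOT x AND NOT v AND w) OR (NOT z AND NOT x AND v AND NOT w) OR (NOT z AND NOT x AND v AND w) OR (NOT z AND x AND NOT v AND NOT w) OR (z AND NOT x AND NOT v AND NOT w) OR (z AND x AND NOT v AND w) OR (z AND x AND v AND NOT w) OR (z AND x AND v AND w)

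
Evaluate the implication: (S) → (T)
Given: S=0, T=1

Antecedent (S) = 0; consequent (T) = 1.
0 → 1 = 1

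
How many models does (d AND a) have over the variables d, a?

Satisfying assignments: (1,1)
Count: 1 out of 4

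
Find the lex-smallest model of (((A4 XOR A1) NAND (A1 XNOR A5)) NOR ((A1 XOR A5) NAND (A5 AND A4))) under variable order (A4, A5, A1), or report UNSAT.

UNSATISFIABLE - no assignment makes this expression true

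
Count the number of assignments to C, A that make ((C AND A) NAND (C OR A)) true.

Satisfying assignments: (0,0), (0,1), (1,0)
Count: 3 out of 4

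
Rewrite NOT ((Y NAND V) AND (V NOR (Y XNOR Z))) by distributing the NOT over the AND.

NOT (Y NAND V) OR NOT (V NOR (Y XNOR Z))
De Morgan's: NOT(AND of terms) = OR of negations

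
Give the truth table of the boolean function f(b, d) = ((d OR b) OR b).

b | d | Output
--------------
0 | 0 | 0
0 | 1 | 1
1 | 0 | 1
1 | 1 | 1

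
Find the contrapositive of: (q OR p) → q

Contrapositive: NOT q → NOT (q OR p)
Note: A statement and its contrapositive are logically equivalent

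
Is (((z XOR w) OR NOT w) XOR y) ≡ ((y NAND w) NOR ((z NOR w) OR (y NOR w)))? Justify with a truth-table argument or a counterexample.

No. Counterexample: with w=0, y=0, z=0, Expression 1 = 1 but Expression 2 = 0.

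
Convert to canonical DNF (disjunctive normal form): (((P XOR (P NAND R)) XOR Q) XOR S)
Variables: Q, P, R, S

(NOT Q AND NOT P AND NOT R AND NOT S) OR (NOT Q AND NOT P AND R AND NOT S) OR (NOT Q AND P AND NOT R AND S) OR (NOT Q AND P AND R AND NOT S) OR (Q AND NOT P AND NOT R AND S) OR (Q AND NOT P AND R AND S) OR (Q AND P AND NOT R AND NOT S) OR (Q AND P AND R AND S)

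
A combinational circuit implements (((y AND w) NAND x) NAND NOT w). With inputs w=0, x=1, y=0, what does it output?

Substituting: (((0 AND 0) NAND 1) NAND NOT 0)
= 0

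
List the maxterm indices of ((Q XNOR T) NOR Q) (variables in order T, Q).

ΠM(0, 1, 3) = (T OR Q) AND (T OR NOT Q) AND (NOT T OR NOT Q)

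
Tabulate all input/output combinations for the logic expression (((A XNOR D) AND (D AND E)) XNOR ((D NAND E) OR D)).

E | D | A | Output
------------------
0 | 0 | 0 | 0
0 | 0 | 1 | 0
0 | 1 | 0 | 0
0 | 1 | 1 | 0
1 | 0 | 0 | 0
1 | 0 | 1 | 0
1 | 1 | 0 | 0
1 | 1 | 1 | 1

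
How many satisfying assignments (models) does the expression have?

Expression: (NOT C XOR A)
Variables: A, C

Satisfying assignments: (0,0), (1,1)
Count: 2 out of 4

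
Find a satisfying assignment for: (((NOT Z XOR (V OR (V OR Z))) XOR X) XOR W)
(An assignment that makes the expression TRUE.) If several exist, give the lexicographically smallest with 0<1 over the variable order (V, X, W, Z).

V=0, X=0, W=0, Z=0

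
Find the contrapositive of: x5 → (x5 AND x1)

Contrapositive: NOT (x5 AND x1) → NOT x5
Note: A statement and its contrapositive are logically equivalent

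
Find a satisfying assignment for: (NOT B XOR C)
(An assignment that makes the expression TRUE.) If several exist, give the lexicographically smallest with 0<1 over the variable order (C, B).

C=0, B=0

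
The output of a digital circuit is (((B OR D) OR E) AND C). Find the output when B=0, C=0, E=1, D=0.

Substituting: (((0 OR 0) OR 1) AND 0)
= 0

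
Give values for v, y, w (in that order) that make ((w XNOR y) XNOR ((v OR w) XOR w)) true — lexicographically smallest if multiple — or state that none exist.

v=0, y=0, w=1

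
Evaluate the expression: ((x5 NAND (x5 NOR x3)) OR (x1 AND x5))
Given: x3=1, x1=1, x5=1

Substituting: ((1 NAND (1 NOR 1)) OR (1 AND 1))
= 1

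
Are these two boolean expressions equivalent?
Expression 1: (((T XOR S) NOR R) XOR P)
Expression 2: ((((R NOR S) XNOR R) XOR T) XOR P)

No. Counterexample: with R=0, T=0, P=0, S=0, Expression 1 = 1 but Expression 2 = 0.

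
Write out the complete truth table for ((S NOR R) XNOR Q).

S | R | Q | Output
------------------
0 | 0 | 0 | 0
0 | 0 | 1 | 1
0 | 1 | 0 | 1
0 | 1 | 1 | 0
1 | 0 | 0 | 1
1 | 0 | 1 | 0
1 | 1 | 0 | 1
1 | 1 | 1 | 0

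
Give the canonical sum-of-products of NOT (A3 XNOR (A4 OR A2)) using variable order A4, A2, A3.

Σm(1, 2, 4, 6) = (NOT A4 AND NOT A2 AND A3) OR (NOT A4 AND A2 AND NOT A3) OR (A4 AND NOT A2 AND NOT A3) OR (A4 AND A2 AND NOT A3)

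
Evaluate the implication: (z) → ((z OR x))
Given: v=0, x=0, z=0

Antecedent (z) = 0; consequent ((z OR x)) = 0.
0 → 0 = 1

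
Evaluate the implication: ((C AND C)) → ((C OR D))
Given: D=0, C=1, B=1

Antecedent ((C AND C)) = 1; consequent ((C OR D)) = 1.
1 → 1 = 1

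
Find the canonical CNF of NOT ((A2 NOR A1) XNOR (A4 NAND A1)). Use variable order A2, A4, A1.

(A2 OR A4 OR A1) AND (A2 OR NOT A4 OR A1) AND (A2 OR NOT A4 OR NOT A1) AND (NOT A2 OR NOT A4 OR NOT A1)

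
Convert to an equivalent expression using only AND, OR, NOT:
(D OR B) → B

NOT (D OR B) OR B
(Implication elimination: A → B = NOT A OR B)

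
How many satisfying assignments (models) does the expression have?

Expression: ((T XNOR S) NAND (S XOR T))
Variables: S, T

Satisfying assignments: (0,0), (0,1), (1,0), (1,1)
Count: 4 out of 4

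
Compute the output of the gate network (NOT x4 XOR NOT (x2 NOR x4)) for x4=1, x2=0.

Substituting: (NOT 1 XOR NOT (0 NOR 1))
= 1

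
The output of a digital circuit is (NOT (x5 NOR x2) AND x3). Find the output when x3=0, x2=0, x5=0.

Substituting: (NOT (0 NOR 0) AND 0)
= 0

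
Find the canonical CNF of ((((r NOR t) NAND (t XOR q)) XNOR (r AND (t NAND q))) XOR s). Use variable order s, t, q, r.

(s OR t OR q OR r) AND (s OR NOT t OR q OR r) AND (s OR NOT t OR NOT q OR r) AND (s OR NOT t OR NOT q OR NOT r) AND (NOT s OR t OR q OR NOT r) AND (NOT s OR t OR NOT q OR r) AND (NOT s OR t OR NOT q OR NOT r) AND (NOT s OR NOT t OR q OR NOT r)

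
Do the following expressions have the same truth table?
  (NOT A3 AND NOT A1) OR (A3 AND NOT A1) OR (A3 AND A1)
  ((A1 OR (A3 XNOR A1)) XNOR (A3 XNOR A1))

Yes, they are equivalent — the two output columns agree on all 4 assignments:
A3 | A1 | Expression 1 | Expression 2
-------------------------------------
0 | 0 | 1 | 1
0 | 1 | 0 | 0
1 | 0 | 1 | 1
1 | 1 | 1 | 1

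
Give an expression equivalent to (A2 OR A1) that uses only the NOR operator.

((A2 NOR A1) NOR (A2 NOR A1))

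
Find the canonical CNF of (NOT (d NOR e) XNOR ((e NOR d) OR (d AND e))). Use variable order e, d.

(e OR d) AND (e OR NOT d) AND (NOT e OR d)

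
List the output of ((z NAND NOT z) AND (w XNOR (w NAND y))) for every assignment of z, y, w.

z | y | w | Output
------------------
0 | 0 | 0 | 0
0 | 0 | 1 | 1
0 | 1 | 0 | 0
0 | 1 | 1 | 0
1 | 0 | 0 | 0
1 | 0 | 1 | 1
1 | 1 | 0 | 0
1 | 1 | 1 | 0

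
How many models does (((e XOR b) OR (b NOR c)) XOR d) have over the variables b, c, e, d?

Satisfying assignments: (0,0,0,0), (0,0,1,0), (0,1,0,1), (0,1,1,0), (1,0,0,0), (1,0,1,1), (1,1,0,0), (1,1,1,1)
Count: 8 out of 16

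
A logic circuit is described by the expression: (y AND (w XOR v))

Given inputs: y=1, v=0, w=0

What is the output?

Substituting: (1 AND (0 XOR 0))
= 0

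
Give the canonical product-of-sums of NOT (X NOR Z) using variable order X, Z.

ΠM(0) = (X OR Z)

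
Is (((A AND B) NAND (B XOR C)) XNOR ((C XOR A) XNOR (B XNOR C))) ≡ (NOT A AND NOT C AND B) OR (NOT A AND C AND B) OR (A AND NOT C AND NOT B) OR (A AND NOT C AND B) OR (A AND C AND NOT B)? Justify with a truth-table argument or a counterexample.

Yes, they are equivalent — the two output columns agree on all 8 assignments:
A | C | B | Expression 1 | Expression 2
---------------------------------------
0 | 0 | 0 | 0 | 0
0 | 0 | 1 | 1 | 1
0 | 1 | 0 | 0 | 0
0 | 1 | 1 | 1 | 1
1 | 0 | 0 | 1 | 1
1 | 0 | 1 | 1 | 1
1 | 1 | 0 | 1 | 1
1 | 1 | 1 | 0 | 0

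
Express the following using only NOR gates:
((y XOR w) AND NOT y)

((((((y NOR w) NOR (y NOR w)) NOR ((y NOR w) NOR (y NOR w))) NOR ((((y NOR y) NOR (w NOR w)) NOR ((y NOR y) NOR (w NOR w))) NOR (((y NOR y) NOR (w NOR w)) NOR ((y NOR y) NOR (w NOR w))))) NOR ((((y NOR w) NOR (y NOR w)) NOR ((y NOR w) NOR (y NOR w))) NOR ((((y NOR y) NOR (w NOR w)) NOR ((y NOR y) NOR (w NOR w))) NOR (((y NOR y) NOR (w NOR w)) NOR ((y NOR y) NOR (w NOR w)))))) NOR ((y NOR y) NOR (y NOR y)))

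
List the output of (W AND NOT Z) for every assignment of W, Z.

W | Z | Output
--------------
0 | 0 | 0
0 | 1 | 0
1 | 0 | 1
1 | 1 | 0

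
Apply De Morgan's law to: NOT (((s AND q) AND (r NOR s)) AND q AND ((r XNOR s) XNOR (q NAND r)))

NOT ((s AND q) AND (r NOR s)) OR NOT q OR NOT ((r XNOR s) XNOR (q NAND r))
De Morgan's: NOT(AND of terms) = OR of negations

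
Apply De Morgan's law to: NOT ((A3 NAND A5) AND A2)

NOT (A3 NAND A5) OR NOT A2
De Morgan's: NOT(AND of terms) = OR of negations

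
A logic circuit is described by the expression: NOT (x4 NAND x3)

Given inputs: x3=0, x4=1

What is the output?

Substituting: NOT (1 NAND 0)
= 0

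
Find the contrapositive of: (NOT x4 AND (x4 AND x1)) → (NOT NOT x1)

Contrapositive: NOT x1 → NOT (NOT x4 AND (x4 AND x1))
Note: A statement and its contrapositive are logically equivalent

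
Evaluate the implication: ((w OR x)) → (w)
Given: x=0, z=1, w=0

Antecedent ((w OR x)) = 0; consequent (w) = 0.
0 → 0 = 1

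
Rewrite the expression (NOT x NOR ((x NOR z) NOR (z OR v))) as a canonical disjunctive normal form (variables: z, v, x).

(NOT z AND v AND x) OR (z AND NOT v AND x) OR (z AND v AND x)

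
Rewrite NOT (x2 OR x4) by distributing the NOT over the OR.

NOT x2 AND NOT x4
De Morgan's: NOT(OR of terms) = AND of negations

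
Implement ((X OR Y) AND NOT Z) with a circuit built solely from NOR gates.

((((X NOR Y) NOR (X NOR Y)) NOR ((X NOR Y) NOR (X NOR Y))) NOR ((Z NOR Z) NOR (Z NOR Z)))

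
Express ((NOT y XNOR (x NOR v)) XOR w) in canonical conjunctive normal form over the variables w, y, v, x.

(w OR y OR v OR NOT x) AND (w OR y OR NOT v OR x) AND (w OR y OR NOT v OR NOT x) AND (w OR NOT y OR v OR x) AND (NOT w OR y OR v OR x) AND (NOT w OR NOT y OR v OR NOT x) AND (NOT w OR NOT y OR NOT v OR x) AND (NOT w OR NOT y OR NOT v OR NOT x)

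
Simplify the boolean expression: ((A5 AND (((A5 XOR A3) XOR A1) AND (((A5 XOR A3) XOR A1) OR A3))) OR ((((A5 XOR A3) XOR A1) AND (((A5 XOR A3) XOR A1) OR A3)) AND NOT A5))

By distribution ((E AND v) OR (E AND NOT v) = E) then absorption (E AND (E OR v) = E):
= ((A5 XOR A3) XOR A1)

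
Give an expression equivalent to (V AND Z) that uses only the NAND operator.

((V NAND Z) NAND (V NAND Z))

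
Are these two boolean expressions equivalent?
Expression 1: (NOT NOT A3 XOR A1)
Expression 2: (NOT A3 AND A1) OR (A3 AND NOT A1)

Yes, they are equivalent — the two output columns agree on all 4 assignments:
A3 | A1 | Expression 1 | Expression 2
-------------------------------------
0 | 0 | 0 | 0
0 | 1 | 1 | 1
1 | 0 | 1 | 1
1 | 1 | 0 | 0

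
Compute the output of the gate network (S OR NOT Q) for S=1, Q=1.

Substituting: (1 OR NOT 1)
= 1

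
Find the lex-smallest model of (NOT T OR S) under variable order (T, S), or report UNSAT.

T=0, S=0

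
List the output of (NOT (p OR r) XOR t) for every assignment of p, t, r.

p | t | r | Output
------------------
0 | 0 | 0 | 1
0 | 0 | 1 | 0
0 | 1 | 0 | 0
0 | 1 | 1 | 1
1 | 0 | 0 | 0
1 | 0 | 1 | 0
1 | 1 | 0 | 1
1 | 1 | 1 | 1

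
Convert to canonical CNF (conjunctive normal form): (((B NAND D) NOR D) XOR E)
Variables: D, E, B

(D OR E OR B) AND (D OR E OR NOT B) AND (NOT D OR E OR B) AND (NOT D OR E OR NOT B)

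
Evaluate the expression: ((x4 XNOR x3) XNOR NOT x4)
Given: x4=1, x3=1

Substituting: ((1 XNOR 1) XNOR NOT 1)
= 0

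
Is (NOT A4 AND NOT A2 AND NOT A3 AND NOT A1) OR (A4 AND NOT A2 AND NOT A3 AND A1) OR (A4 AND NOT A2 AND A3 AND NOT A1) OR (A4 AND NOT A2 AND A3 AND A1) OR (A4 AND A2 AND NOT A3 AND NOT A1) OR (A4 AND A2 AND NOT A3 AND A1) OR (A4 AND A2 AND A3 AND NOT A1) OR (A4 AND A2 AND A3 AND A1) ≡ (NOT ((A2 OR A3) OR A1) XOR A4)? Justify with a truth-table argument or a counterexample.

Yes, they are equivalent — the two output columns agree on all 16 assignments:
A4 | A2 | A3 | A1 | Expression 1 | Expression 2
-----------------------------------------------
0 | 0 | 0 | 0 | 1 | 1
0 | 0 | 0 | 1 | 0 | 0
0 | 0 | 1 | 0 | 0 | 0
0 | 0 | 1 | 1 | 0 | 0
0 | 1 | 0 | 0 | 0 | 0
0 | 1 | 0 | 1 | 0 | 0
0 | 1 | 1 | 0 | 0 | 0
0 | 1 | 1 | 1 | 0 | 0
1 | 0 | 0 | 0 | 0 | 0
1 | 0 | 0 | 1 | 1 | 1
1 | 0 | 1 | 0 | 1 | 1
1 | 0 | 1 | 1 | 1 | 1
1 | 1 | 0 | 0 | 1 | 1
1 | 1 | 0 | 1 | 1 | 1
1 | 1 | 1 | 0 | 1 | 1
1 | 1 | 1 | 1 | 1 | 1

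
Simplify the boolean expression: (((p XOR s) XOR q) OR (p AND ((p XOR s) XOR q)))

By absorption (E OR (E AND v) = E):
= ((p XOR s) XOR q)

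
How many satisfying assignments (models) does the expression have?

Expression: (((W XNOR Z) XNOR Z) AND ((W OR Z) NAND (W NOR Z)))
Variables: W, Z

Satisfying assignments: (1,0), (1,1)
Count: 2 out of 4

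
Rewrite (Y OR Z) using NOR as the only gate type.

((Y NOR Z) NOR (Y NOR Z))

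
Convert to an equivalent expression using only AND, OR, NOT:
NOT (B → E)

B AND NOT E
(Negated implication: NOT(A → B) = A AND NOT B)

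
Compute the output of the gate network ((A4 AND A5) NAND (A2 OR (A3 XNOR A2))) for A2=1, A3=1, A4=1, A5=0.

Substituting: ((1 AND 0) NAND (1 OR (1 XNOR 1)))
= 1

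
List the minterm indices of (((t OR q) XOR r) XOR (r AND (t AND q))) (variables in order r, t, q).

Σm(1, 2, 3, 4, 7) = (NOT r AND NOT t AND q) OR (NOT r AND t AND NOT q) OR (NOT r AND t AND q) OR (r AND NOT t AND NOT q) OR (r AND t AND q)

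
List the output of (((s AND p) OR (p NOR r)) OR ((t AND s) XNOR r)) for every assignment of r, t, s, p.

r | t | s | p | Output
----------------------
0 | 0 | 0 | 0 | 1
0 | 0 | 0 | 1 | 1
0 | 0 | 1 | 0 | 1
0 | 0 | 1 | 1 | 1
0 | 1 | 0 | 0 | 1
0 | 1 | 0 | 1 | 1
0 | 1 | 1 | 0 | 1
0 | 1 | 1 | 1 | 1
1 | 0 | 0 | 0 | 0
1 | 0 | 0 | 1 | 0
1 | 0 | 1 | 0 | 0
1 | 0 | 1 | 1 | 1
1 | 1 | 0 | 0 | 0
1 | 1 | 0 | 1 | 0
1 | 1 | 1 | 0 | 1
1 | 1 | 1 | 1 | 1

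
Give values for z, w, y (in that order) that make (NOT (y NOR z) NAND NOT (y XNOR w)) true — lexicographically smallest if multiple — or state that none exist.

z=0, w=0, y=0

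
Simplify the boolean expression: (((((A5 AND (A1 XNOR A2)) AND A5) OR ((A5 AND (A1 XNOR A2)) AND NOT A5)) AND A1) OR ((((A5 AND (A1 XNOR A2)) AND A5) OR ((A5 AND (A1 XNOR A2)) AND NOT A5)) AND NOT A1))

By distribution ((E AND v) OR (E AND NOT v) = E) then distribution ((E AND v) OR (E AND NOT v) = E):
= (A5 AND (A1 XNOR A2))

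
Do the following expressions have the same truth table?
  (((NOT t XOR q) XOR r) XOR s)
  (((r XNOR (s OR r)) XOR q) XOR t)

No. Counterexample: with q=0, r=1, s=0, t=0, Expression 1 = 0 but Expression 2 = 1.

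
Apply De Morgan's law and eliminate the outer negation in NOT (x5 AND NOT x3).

NOT x5 OR x3
De Morgan's: NOT(AND of terms) = OR of negations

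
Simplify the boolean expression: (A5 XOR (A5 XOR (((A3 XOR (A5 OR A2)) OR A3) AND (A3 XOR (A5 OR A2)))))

By XOR self-cancellation ((E XOR v) XOR v = E) then absorption (E AND (E OR v) = E):
= (A3 XOR (A5 OR A2))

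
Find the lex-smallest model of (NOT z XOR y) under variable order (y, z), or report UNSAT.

y=0, z=0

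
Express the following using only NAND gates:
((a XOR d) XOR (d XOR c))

((((a NAND (a NAND d)) NAND (d NAND (a NAND d))) NAND (((a NAND (a NAND d)) NAND (d NAND (a NAND d))) NAND ((d NAND (d NAND c)) NAND (c NAND (d NAND c))))) NAND (((d NAND (d NAND c)) NAND (c NAND (d NAND c))) NAND (((a NAND (a NAND d)) NAND (d NAND (a NAND d))) NAND ((d NAND (d NAND c)) NAND (c NAND (d NAND c))))))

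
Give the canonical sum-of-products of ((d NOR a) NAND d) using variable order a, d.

Σm(0, 1, 2, 3) = (NOT a AND NOT d) OR (NOT a AND d) OR (a AND NOT d) OR (a AND d)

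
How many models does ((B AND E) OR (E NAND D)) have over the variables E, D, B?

Satisfying assignments: (0,0,0), (0,0,1), (0,1,0), (0,1,1), (1,0,0), (1,0,1), (1,1,1)
Count: 7 out of 8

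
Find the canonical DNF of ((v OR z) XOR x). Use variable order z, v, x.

(NOT z AND NOT v AND x) OR (NOT z AND v AND NOT x) OR (z AND NOT v AND NOT x) OR (z AND v AND NOT x)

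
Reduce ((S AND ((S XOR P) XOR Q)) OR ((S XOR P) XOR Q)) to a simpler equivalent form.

By absorption (E OR (E AND v) = E):
= ((S XOR P) XOR Q)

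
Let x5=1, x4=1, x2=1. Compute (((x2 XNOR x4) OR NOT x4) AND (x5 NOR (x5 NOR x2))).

Substituting: (((1 XNOR 1) OR NOT 1) AND (1 NOR (1 NOR 1)))
= 0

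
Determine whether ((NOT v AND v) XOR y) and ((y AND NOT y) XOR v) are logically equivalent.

No. Counterexample: with y=0, v=1, Expression 1 = 0 but Expression 2 = 1.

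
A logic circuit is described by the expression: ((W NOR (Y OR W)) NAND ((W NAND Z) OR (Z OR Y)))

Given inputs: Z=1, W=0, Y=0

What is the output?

Substituting: ((0 NOR (0 OR 0)) NAND ((0 NAND 1) OR (1 OR 0)))
= 0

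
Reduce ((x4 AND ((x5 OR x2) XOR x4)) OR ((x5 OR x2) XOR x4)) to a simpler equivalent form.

By absorption (E OR (E AND v) = E):
= ((x5 OR x2) XOR x4)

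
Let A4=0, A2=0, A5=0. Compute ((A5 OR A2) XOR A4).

Substituting: ((0 OR 0) XOR 0)
= 0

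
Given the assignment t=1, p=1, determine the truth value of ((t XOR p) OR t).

Substituting: ((1 XOR 1) OR 1)
= 1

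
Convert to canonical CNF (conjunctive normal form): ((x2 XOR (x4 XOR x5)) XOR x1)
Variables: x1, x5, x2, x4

(x1 OR x5 OR x2 OR x4) AND (x1 OR x5 OR NOT x2 OR NOT x4) AND (x1 OR NOT x5 OR x2 OR NOT x4) AND (x1 OR NOT x5 OR NOT x2 OR x4) AND (NOT x1 OR x5 OR x2 OR NOT x4) AND (NOT x1 OR x5 OR NOT x2 OR x4) AND (NOT x1 OR NOT x5 OR x2 OR x4) AND (NOT x1 OR NOT x5 OR NOT x2 OR NOT x4)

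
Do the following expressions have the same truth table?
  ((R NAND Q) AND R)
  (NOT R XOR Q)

No. Counterexample: with R=0, Q=0, Expression 1 = 0 but Expression 2 = 1.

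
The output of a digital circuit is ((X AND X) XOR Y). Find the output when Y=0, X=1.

Substituting: ((1 AND 1) XOR 0)
= 1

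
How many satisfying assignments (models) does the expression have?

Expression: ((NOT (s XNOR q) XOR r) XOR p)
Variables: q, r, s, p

Satisfying assignments: (0,0,0,1), (0,0,1,0), (0,1,0,0), (0,1,1,1), (1,0,0,0), (1,0,1,1), (1,1,0,1), (1,1,1,0)
Count: 8 out of 16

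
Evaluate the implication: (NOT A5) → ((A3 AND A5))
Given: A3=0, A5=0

Antecedent (NOT A5) = 1; consequent ((A3 AND A5)) = 0.
1 → 0 = 0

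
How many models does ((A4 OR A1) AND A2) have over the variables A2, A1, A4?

Satisfying assignments: (1,0,1), (1,1,0), (1,1,1)
Count: 3 out of 8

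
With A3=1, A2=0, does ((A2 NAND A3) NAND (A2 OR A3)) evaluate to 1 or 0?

Substituting: ((0 NAND 1) NAND (0 OR 1))
= 0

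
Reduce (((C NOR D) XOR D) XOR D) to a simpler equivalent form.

By XOR self-cancellation ((E XOR v) XOR v = E):
= (C NOR D)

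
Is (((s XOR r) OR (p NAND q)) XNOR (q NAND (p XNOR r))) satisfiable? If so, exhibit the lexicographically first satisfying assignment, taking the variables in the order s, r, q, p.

s=0, r=0, q=0, p=0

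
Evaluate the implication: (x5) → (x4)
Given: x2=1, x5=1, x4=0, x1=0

Antecedent (x5) = 1; consequent (x4) = 0.
1 → 0 = 0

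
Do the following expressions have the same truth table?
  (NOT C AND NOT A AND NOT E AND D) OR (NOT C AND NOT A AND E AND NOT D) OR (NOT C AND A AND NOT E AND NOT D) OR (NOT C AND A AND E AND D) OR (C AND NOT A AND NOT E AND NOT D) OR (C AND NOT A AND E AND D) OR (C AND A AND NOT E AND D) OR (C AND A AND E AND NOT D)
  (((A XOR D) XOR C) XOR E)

Yes, they are equivalent — the two output columns agree on all 16 assignments:
C | A | E | D | Expression 1 | Expression 2
-------------------------------------------
0 | 0 | 0 | 0 | 0 | 0
0 | 0 | 0 | 1 | 1 | 1
0 | 0 | 1 | 0 | 1 | 1
0 | 0 | 1 | 1 | 0 | 0
0 | 1 | 0 | 0 | 1 | 1
0 | 1 | 0 | 1 | 0 | 0
0 | 1 | 1 | 0 | 0 | 0
0 | 1 | 1 | 1 | 1 | 1
1 | 0 | 0 | 0 | 1 | 1
1 | 0 | 0 | 1 | 0 | 0
1 | 0 | 1 | 0 | 0 | 0
1 | 0 | 1 | 1 | 1 | 1
1 | 1 | 0 | 0 | 0 | 0
1 | 1 | 0 | 1 | 1 | 1
1 | 1 | 1 | 0 | 1 | 1
1 | 1 | 1 | 1 | 0 | 0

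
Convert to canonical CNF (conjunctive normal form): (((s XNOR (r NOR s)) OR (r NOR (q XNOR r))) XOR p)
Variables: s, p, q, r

(s OR p OR q OR r) AND (s OR NOT p OR q OR NOT r) AND (s OR NOT p OR NOT q OR r) AND (s OR NOT p OR NOT q OR NOT r) AND (NOT s OR p OR q OR r) AND (NOT s OR p OR q OR NOT r) AND (NOT s OR p OR NOT q OR NOT r) AND (NOT s OR NOT p OR NOT q OR r)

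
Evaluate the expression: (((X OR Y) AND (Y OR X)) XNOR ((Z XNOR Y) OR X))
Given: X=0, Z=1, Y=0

Substituting: (((0 OR 0) AND (0 OR 0)) XNOR ((1 XNOR 0) OR 0))
= 1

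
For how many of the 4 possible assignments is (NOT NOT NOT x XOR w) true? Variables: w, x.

Satisfying assignments: (0,0), (1,1)
Count: 2 out of 4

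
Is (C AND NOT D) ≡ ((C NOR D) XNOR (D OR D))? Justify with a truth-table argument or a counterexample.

Yes, they are equivalent — the two output columns agree on all 4 assignments:
C | D | Expression 1 | Expression 2
-----------------------------------
0 | 0 | 0 | 0
0 | 1 | 0 | 0
1 | 0 | 1 | 1
1 | 1 | 0 | 0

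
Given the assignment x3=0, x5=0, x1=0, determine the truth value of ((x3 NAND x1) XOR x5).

Substituting: ((0 NAND 0) XOR 0)
= 1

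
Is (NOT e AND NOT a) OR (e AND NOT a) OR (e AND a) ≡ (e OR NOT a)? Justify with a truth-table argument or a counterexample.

Yes, they are equivalent — the two output columns agree on all 4 assignments:
e | a | Expression 1 | Expression 2
-----------------------------------
0 | 0 | 1 | 1
0 | 1 | 0 | 0
1 | 0 | 1 | 1
1 | 1 | 1 | 1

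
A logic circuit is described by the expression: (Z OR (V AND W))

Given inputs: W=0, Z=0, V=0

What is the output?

Substituting: (0 OR (0 AND 0))
= 0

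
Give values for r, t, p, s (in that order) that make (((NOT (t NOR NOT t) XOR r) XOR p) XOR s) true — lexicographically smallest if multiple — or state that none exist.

r=0, t=0, p=0, s=0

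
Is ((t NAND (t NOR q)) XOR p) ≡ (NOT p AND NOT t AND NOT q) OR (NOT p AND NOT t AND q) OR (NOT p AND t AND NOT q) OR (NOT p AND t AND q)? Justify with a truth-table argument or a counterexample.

Yes, they are equivalent — the two output columns agree on all 8 assignments:
p | t | q | Expression 1 | Expression 2
---------------------------------------
0 | 0 | 0 | 1 | 1
0 | 0 | 1 | 1 | 1
0 | 1 | 0 | 1 | 1
0 | 1 | 1 | 1 | 1
1 | 0 | 0 | 0 | 0
1 | 0 | 1 | 0 | 0
1 | 1 | 0 | 0 | 0
1 | 1 | 1 | 0 | 0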